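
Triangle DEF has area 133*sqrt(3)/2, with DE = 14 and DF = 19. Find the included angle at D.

From the SAS area formula Area = (1/2)ab sin(C), rearranging gives sin(C) = 2*Area/(ab).
sin(C) = 2 * 133*sqrt(3)/2 / (266) = sqrt(3)/2.
Therefore C = arcsin(sqrt(3)/2) = 60°.
Since sin(180° - C) = sin(C), the obtuse angle 120° gives the same area, so C = 60° or C = 120°.

60° or 120°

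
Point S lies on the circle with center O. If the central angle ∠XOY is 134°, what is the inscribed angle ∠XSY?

By the inscribed angle theorem, the inscribed angle is half the central angle.
Inscribed angle = 134° / 2 = 67°

67°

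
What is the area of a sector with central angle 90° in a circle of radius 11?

Sector area = π(11²)(1/4) = 121*pi/4

121*pi/4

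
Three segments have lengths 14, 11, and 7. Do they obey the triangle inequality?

Check all three triangle inequalities:
14 + 11 = 25 > 7 ✓
14 + 7 = 21 > 11 ✓
11 + 7 = 18 > 14 ✓
All conditions hold, so these sides form a valid triangle.

Yes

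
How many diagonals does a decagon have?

The number of diagonals in an n-gon is n(n - 3)/2.
For n = 10: 10(10 - 3)/2 = 10 × 7 / 2 = 35.

35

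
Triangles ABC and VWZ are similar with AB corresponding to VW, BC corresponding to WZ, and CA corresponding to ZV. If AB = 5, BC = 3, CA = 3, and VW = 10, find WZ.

k = 10/5 = 2. WZ = 2 * 3 = 6.

6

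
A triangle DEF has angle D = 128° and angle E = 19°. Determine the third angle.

The interior angles sum to 180°: angle F = 180 - 128 - 19 = 33°.
The triangle is obtuse (angles 128°, 19°, 33°).

33 degrees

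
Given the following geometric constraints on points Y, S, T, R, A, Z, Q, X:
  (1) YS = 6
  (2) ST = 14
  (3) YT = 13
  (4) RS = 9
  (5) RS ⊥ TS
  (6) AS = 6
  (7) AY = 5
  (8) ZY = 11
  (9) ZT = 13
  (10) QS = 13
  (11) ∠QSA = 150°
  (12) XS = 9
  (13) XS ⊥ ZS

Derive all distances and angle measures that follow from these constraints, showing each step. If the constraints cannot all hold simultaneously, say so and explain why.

The constraints are consistent.

Step 1: From TS = 14, SR = 9, and ∠TSR = 90°, by the law of cosines:
  TR² = TS² + SR² - 2·TS·SR·cos(90°) = 196 + 81 - 0 = 277
  TR ≈ 16.64

Step 2: From AS = 6, SQ = 13, and ∠ASQ = 150°, by the law of cosines:
  AQ² = AS² + SQ² - 2·AS·SQ·cos(150°) = 36 + 169 + 135.1 = 340.1
  AQ ≈ 18.44

Step 3: From YA = 5, YS = 6, AS = 6, by the inverse law of cosines:
  cos(∠AYS) = (YA² + YS² - AS²) / (2·YA·YS)
  ∠AYS = 65.38°

Step 4: From YS = 6, YT = 13, ST = 14, by the inverse law of cosines:
  cos(∠SYT) = (YS² + YT² - ST²) / (2·YS·YT)
  ∠SYT = 86.69°

Step 5: From YT = 13, YZ = 11, TZ = 13, by the inverse law of cosines:
  cos(∠TYZ) = (YT² + YZ² - TZ²) / (2·YT·YZ)
  ∠TYZ = 64.97°

Step 6: From SA = 6, SY = 6, AY = 5, by the inverse law of cosines:
  cos(∠ASY) = (SA² + SY² - AY²) / (2·SA·SY)
  ∠ASY = 49.25°

Step 7: From ST = 14, SY = 6, TY = 13, by the inverse law of cosines:
  cos(∠TSY) = (ST² + SY² - TY²) / (2·ST·SY)
  ∠TSY = 67.98°

Step 8: From TS = 14, TY = 13, SY = 6, by the inverse law of cosines:
  cos(∠STY) = (TS² + TY² - SY²) / (2·TS·TY)
  ∠STY = 25.33°

Step 9: From TY = 13, TZ = 13, YZ = 11, by the inverse law of cosines:
  cos(∠YTZ) = (TY² + TZ² - YZ²) / (2·TY·TZ)
  ∠YTZ = 50.06°

Step 10: From AS = 6, AY = 5, SY = 6, by the inverse law of cosines:
  cos(∠SAY) = (AS² + AY² - SY²) / (2·AS·AY)
  ∠SAY = 65.38°

Step 11: From ZT = 13, ZY = 11, TY = 13, by the inverse law of cosines:
  cos(∠TZY) = (ZT² + ZY² - TY²) / (2·ZT·ZY)
  ∠TZY = 64.97°

Step 12: From TR = 16.64, TS = 14, RS = 9, by the inverse law of cosines:
  cos(∠RTS) = (TR² + TS² - RS²) / (2·TR·TS)
  ∠RTS = 32.74°

Step 13: From RS = 9, RT = 16.64, ST = 14, by the inverse law of cosines:
  cos(∠SRT) = (RS² + RT² - ST²) / (2·RS·RT)
  ∠SRT = 57.26°

Step 14: From AQ = 18.44, AS = 6, QS = 13, by the inverse law of cosines:
  cos(∠QAS) = (AQ² + AS² - QS²) / (2·AQ·AS)
  ∠QAS = 20.64°

Step 15: From QA = 18.44, QS = 13, AS = 6, by the inverse law of cosines:
  cos(∠AQS) = (QA² + QS² - AS²) / (2·QA·QS)
  ∠AQS = 9.36°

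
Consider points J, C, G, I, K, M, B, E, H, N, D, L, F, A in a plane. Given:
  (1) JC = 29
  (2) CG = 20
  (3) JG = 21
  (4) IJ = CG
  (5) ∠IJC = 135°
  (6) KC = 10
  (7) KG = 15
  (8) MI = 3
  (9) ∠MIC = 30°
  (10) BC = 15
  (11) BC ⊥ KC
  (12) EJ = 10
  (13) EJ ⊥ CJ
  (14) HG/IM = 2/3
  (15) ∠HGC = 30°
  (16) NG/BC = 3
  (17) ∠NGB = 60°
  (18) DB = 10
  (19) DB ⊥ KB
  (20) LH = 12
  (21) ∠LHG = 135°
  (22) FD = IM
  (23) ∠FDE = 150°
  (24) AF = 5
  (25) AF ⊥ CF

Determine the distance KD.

Step 1: By the law of cosines on triangle BCK: BK² = 15² + 10² − 2·15·10·cos(90°) = 325, so BK = 5·√13.
Step 2: By the law of cosines on triangle KBD: KD² = (5·√13)² + 10² − 2·5·√13·10·cos(90°) = 425, so KD = 5·√17.

Therefore, the length of KD = 5·√17.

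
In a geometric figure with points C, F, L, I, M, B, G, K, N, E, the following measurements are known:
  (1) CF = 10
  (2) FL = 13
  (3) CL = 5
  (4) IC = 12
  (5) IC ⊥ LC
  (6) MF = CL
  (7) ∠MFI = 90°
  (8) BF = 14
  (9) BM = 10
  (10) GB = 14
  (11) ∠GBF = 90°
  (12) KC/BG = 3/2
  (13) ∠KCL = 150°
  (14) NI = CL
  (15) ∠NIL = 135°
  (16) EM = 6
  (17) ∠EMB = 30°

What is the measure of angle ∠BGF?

Step 1: By the law of cosines on triangle GBF: GF² = 14² + 14² − 2·14·14·cos(90°) = 392, so GF = 14·√2.
Step 2: By the inverse law of cosines on triangle BGF: cos(∠BGF) = (14² + (14·√2)² − 14²) / (2·14·14·√2) = 392/554.37 = 0.7071, so ∠BGF = 45°.

Therefore, the measure of angle ∠BGF = 45°.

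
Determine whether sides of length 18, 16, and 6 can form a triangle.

Check all three triangle inequalities:
18 + 16 = 34 > 6 ✓
18 + 6 = 24 > 16 ✓
16 + 6 = 22 > 18 ✓
All conditions hold, so these sides form a valid triangle.

Yes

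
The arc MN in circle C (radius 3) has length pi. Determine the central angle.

The full circumference is 2πr = 6*pi.
The arc is pi / 6*pi = 1/6 of the full circle.
So the central angle = 1/6 × 360° = 60°.

60°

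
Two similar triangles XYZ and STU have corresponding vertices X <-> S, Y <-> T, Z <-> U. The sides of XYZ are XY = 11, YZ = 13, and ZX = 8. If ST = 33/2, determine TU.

Since the triangles are similar, the ratio of corresponding sides is constant.
Scale factor k = ST / XY = 33/2 / 11 = 3/2
TU = k * YZ = 3/2 * 13 = 39/2

39/2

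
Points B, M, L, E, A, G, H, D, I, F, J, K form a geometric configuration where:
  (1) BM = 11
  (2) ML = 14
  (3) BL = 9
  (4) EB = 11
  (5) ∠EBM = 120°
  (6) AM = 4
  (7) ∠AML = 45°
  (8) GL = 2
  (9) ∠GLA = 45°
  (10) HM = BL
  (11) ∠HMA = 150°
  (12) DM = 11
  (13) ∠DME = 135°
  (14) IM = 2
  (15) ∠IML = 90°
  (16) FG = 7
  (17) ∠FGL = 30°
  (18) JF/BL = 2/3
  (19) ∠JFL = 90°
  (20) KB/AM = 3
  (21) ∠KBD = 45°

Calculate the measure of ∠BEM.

Step 1: By the law of cosines on triangle EBM: EM² = 11² + 11² − 2·11·11·cos(120°) = 363, so EM = 11·√3.
Step 2: By the inverse law of cosines on triangle BEM: cos(∠BEM) = (11² + (11·√3)² − 11²) / (2·11·11·√3) = 363/419.16 = 0.866, so ∠BEM = 30°.

Therefore, the measure of angle ∠BEM = 30°.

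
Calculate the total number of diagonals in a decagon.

Total line segments between 10 vertices = C(10,2) = 45.
Subtract the 10 sides: 45 - 10 = 35 diagonals.

35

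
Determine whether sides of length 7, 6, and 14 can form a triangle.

Check the triangle inequality: 7 + 6 = 13 ≤ 14.
Since the sum of two sides does not exceed the third, no triangle can be formed.

No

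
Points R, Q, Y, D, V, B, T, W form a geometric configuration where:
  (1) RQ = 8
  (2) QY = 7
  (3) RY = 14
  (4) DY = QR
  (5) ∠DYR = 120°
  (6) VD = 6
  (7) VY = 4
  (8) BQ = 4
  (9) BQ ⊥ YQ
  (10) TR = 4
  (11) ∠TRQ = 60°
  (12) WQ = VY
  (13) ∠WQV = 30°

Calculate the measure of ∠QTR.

Step 1: By the law of cosines on triangle TRQ: TQ² = 4² + 8² − 2·4·8·cos(60°) = 48, so TQ = 4·√3.
Step 2: By the inverse law of cosines on triangle QTR: cos(∠QTR) = ((4·√3)² + 4² − 8²) / (2·4·√3·4) = 0/55.43 = 0, so ∠QTR = 90°.

Therefore, the measure of angle ∠QTR = 90°.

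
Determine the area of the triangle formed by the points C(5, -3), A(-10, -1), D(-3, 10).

Shoelace: Area = (1/2)|5(-1-10) + -10(10--3) + -3(-3--1)| = (1/2)(179) = 179/2

179/2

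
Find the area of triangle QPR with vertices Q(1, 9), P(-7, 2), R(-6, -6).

The Shoelace formula computes the area from vertex coordinates by summing cross products.
For vertices (1,9), (-7,2), (-6,-6):
Signed sum = 1*2 - -7*9 + -7*-6 - -6*2 + -6*9 - 1*-6
= 65 + 54 + -48 = 71
Area = (1/2)|71| = 71/2.

71/2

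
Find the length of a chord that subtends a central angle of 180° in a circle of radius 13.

Chord = 2(13) sin(90°) = 26

26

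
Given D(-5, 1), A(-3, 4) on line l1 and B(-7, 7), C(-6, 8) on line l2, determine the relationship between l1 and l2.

Slope of line 1: m1 = (4 - 1)/(-3 - -5) = 3/2 = 3/2
Slope of line 2: m2 = (8 - 7)/(-6 - -7) = 1/1 = 1
For parallel lines we need equal slopes: 3/2 != 1.
For perpendicular lines we need m1*m2 = -1: (3/2)(1) = 3/2 != -1.
Since neither condition holds, the lines are neither parallel nor perpendicular.

Neither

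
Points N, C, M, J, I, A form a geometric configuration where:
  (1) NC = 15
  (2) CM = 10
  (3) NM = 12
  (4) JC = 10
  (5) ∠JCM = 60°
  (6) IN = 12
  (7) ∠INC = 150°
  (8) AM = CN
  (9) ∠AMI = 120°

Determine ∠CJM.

Step 1: By the law of cosines on triangle JCM: JM² = 10² + 10² − 2·10·10·cos(60°) = 100, so JM = 10.
Step 2: By the inverse law of cosines on triangle CJM: cos(∠CJM) = (10² + 10² − 10²) / (2·10·10) = 100/200 = 0.5, so ∠CJM = 60°.

Therefore, the measure of angle ∠CJM = 60°.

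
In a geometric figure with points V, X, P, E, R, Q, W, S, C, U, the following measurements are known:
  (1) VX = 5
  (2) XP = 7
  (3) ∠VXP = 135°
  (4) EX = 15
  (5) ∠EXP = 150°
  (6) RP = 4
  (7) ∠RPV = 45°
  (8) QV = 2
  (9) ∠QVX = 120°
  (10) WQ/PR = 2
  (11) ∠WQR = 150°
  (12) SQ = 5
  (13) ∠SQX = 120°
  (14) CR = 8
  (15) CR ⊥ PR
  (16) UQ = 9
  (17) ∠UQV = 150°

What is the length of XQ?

Step 1: By the law of cosines on triangle XVQ: XQ² = 5² + 2² − 2·5·2·cos(120°) = 39, so XQ = √39.

Therefore, the length of XQ = √39.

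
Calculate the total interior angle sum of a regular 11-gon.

The sum of interior angles of an n-sided polygon is (n - 2) * 180.
For n = 11: (11 - 2) * 180 = 9 * 180 = 1620 degrees.

1620 degrees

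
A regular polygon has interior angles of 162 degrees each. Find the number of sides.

Exterior angle = 180 - 162 = 18. n = 360 / 18 = 20.

20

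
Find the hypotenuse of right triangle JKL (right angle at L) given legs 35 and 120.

By the Pythagorean theorem: JK^2 = JL^2 + KL^2
JK^2 = 35^2 + 120^2 = 1225 + 14400 = 15625
JK = sqrt(15625) = 125

125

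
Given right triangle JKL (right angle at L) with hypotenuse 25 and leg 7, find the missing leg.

KL = sqrt(25^2 - 7^2) = sqrt(576) = 24

24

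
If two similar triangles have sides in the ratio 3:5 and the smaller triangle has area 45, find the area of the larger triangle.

For similar figures, the area ratio equals the square of the side ratio.
Side ratio (the smaller triangle to the larger triangle) = 3:5, so area ratio = 3^2:5^2 = 9:25.
If the area of the smaller triangle is 45, then the area of the larger triangle = 45 * (25/9) = 125.

125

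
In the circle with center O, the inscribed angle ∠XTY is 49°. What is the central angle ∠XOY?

By the inscribed angle theorem, the central angle is twice the inscribed angle.
Central angle = 2 × 49° = 98°

98°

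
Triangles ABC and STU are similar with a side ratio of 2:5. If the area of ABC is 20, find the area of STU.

The ratio of areas of similar triangles = (side ratio)^2.
Side ratio = 2:5, so area ratio = 4:25.
Area of STU / Area of ABC = 25/4
Area of STU = 20 * 25/4 = 125

125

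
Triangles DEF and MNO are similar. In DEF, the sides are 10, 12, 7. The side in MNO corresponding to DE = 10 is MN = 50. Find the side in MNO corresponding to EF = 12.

Similar triangles have proportional sides. Setting up the proportion:
MN / DE = NO / EF
50 / 10 = NO / 12
NO = 12 * 50 / 10 = 60.

60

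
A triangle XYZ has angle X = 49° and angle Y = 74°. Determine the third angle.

angle Z = 180 - 49 - 74 = 57 degrees.

57 degrees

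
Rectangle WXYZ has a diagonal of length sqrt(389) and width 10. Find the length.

The diagonal of a rectangle forms a right triangle with the two sides.
Rearranging the Pythagorean theorem: missing side = sqrt(d^2 - known^2).
= sqrt(389 - 100) = sqrt(289) = 17.

17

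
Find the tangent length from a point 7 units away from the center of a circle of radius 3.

The tangent, radius, and line from the external point to the center form a right triangle.
The right angle is where the tangent meets the radius.
By the Pythagorean theorem: tangent² + 3² = 7²
tangent² = 49 - 9 = 40
tangent = 2*sqrt(10)

2*sqrt(10)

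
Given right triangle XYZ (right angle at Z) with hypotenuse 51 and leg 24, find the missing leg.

By the Pythagorean theorem: YZ^2 = XY^2 - XZ^2
YZ^2 = 51^2 - 24^2 = 2601 - 576 = 2025
YZ = sqrt(2025) = 45

45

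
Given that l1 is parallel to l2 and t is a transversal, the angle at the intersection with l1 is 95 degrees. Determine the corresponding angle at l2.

Corresponding angles are equal: 95 degrees.

95 degrees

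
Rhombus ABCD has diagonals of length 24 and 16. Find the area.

Area = (24 * 16) / 2 = 384 / 2 = 192

192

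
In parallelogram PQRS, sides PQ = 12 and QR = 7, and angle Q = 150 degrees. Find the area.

The area of a parallelogram equals the product of two adjacent sides times the sine of the included angle.
This is because the height equals 7 * sin(150°) = 7/2.
Area = 12 * 7/2 = 42

42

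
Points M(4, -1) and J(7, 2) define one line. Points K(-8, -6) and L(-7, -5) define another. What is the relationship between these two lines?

Slope of line 1: m1 = (2 - -1)/(7 - 4) = 3/3 = 1
Slope of line 2: m2 = (-5 - -6)/(-7 - -8) = 1/1 = 1
m1 = m2, so the lines are parallel.

Parallel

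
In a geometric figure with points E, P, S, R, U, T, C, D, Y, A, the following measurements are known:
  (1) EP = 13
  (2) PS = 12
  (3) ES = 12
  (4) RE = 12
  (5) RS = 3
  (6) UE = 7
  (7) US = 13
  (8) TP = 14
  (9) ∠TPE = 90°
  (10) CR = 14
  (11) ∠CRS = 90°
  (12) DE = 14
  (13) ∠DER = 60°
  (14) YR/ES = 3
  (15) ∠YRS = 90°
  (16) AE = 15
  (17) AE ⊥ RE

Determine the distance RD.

Step 1: By the law of cosines on triangle RED: RD² = 12² + 14² − 2·12·14·cos(60°) = 172, so RD = 2·√43.

Therefore, the length of RD = 2·√43.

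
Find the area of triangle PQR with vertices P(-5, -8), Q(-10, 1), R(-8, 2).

Shoelace: Area = (1/2)|-5(1-2) + -10(2--8) + -8(-8-1)| = (1/2)(23) = 23/2

23/2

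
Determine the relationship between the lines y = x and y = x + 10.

Slope of line 1: m1 = 1
Slope of line 2: m2 = 1
Two lines are parallel if and only if they have equal slopes (or both are vertical).
Here m1 = m2 = 1, confirming the lines are parallel.

Parallel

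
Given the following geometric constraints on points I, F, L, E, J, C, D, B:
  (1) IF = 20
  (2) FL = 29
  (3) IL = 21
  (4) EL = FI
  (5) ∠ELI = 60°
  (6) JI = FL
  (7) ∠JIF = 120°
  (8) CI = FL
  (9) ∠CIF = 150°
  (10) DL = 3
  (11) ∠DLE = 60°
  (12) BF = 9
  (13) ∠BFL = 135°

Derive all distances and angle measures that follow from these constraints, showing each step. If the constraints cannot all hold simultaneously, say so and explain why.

The constraints are consistent.

From the given relations:
  EL = FI = 20
  JI = FL = 29
  CI = FL = 29

Step 1: From IL = 21, LE = 20, and ∠ILE = 60°, by the law of cosines:
  IE² = IL² + LE² - 2·IL·LE·cos(60°) = 441 + 400 - 420 = 421
  IE ≈ 20.52

Step 2: From FI = 20, IJ = 29, and ∠FIJ = 120°, by the law of cosines:
  FJ² = FI² + IJ² - 2·FI·IJ·cos(120°) = 400 + 841 + 580 = 1821
  FJ ≈ 42.67

Step 3: From FI = 20, IC = 29, and ∠FIC = 150°, by the law of cosines:
  FC² = FI² + IC² - 2·FI·IC·cos(150°) = 400 + 841 + 1005 = 2246
  FC ≈ 47.39

Step 4: From LF = 29, FB = 9, and ∠LFB = 135°, by the law of cosines:
  LB² = LF² + FB² - 2·LF·FB·cos(135°) = 841 + 81 + 369.1 = 1291
  LB ≈ 35.93

Step 5: From EL = 20, LD = 3, and ∠ELD = 60°, by the law of cosines:
  ED² = EL² + LD² - 2·EL·LD·cos(60°) = 400 + 9 - 60 = 349
  ED ≈ 18.68

Step 6: From IF = 20, IL = 21, FL = 29, by the inverse law of cosines:
  cos(∠FIL) = (IF² + IL² - FL²) / (2·IF·IL)
  ∠FIL = 90°

Step 7: From FI = 20, FL = 29, IL = 21, by the inverse law of cosines:
  cos(∠IFL) = (FI² + FL² - IL²) / (2·FI·FL)
  ∠IFL = 46.4°

Step 8: From LF = 29, LI = 21, FI = 20, by the inverse law of cosines:
  cos(∠FLI) = (LF² + LI² - FI²) / (2·LF·LI)
  ∠FLI = 43.6°

Step 9: From IE = 20.52, IL = 21, EL = 20, by the inverse law of cosines:
  cos(∠EIL) = (IE² + IL² - EL²) / (2·IE·IL)
  ∠EIL = 57.58°

Step 10: From FC = 47.39, FI = 20, CI = 29, by the inverse law of cosines:
  cos(∠CFI) = (FC² + FI² - CI²) / (2·FC·FI)
  ∠CFI = 17.82°

Step 11: From FI = 20, FJ = 42.67, IJ = 29, by the inverse law of cosines:
  cos(∠IFJ) = (FI² + FJ² - IJ²) / (2·FI·FJ)
  ∠IFJ = 36.05°

Step 12: From LB = 35.93, LF = 29, BF = 9, by the inverse law of cosines:
  cos(∠BLF) = (LB² + LF² - BF²) / (2·LB·LF)
  ∠BLF = 10.2°

Step 13: From ED = 18.68, EL = 20, DL = 3, by the inverse law of cosines:
  cos(∠DEL) = (ED² + EL² - DL²) / (2·ED·EL)
  ∠DEL = 7.99°

Step 14: From EI = 20.52, EL = 20, IL = 21, by the inverse law of cosines:
  cos(∠IEL) = (EI² + EL² - IL²) / (2·EI·EL)
  ∠IEL = 62.42°

Step 15: From JF = 42.67, JI = 29, FI = 20, by the inverse law of cosines:
  cos(∠FJI) = (JF² + JI² - FI²) / (2·JF·JI)
  ∠FJI = 23.95°

Step 16: From CF = 47.39, CI = 29, FI = 20, by the inverse law of cosines:
  cos(∠FCI) = (CF² + CI² - FI²) / (2·CF·CI)
  ∠FCI = 12.18°

Step 17: From DE = 18.68, DL = 3, EL = 20, by the inverse law of cosines:
  cos(∠EDL) = (DE² + DL² - EL²) / (2·DE·DL)
  ∠EDL = 112.01°

Step 18: From BF = 9, BL = 35.93, FL = 29, by the inverse law of cosines:
  cos(∠FBL) = (BF² + BL² - FL²) / (2·BF·BL)
  ∠FBL = 34.8°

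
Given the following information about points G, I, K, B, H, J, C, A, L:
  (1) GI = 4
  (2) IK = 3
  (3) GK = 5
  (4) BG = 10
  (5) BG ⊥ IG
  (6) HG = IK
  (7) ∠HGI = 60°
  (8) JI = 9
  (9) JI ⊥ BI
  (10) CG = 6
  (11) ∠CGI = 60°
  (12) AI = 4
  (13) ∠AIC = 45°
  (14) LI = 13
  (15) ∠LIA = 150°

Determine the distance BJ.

Step 1: By the law of cosines on triangle BGI: BI² = 10² + 4² − 2·10·4·cos(90°) = 116, so BI = 2·√29.
Step 2: By the law of cosines on triangle BIJ: BJ² = (2·√29)² + 9² − 2·2·√29·9·cos(90°) = 197, so BJ = √197.

Therefore, the length of BJ = √197.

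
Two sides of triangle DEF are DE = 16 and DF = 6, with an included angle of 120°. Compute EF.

When two sides and the included angle are known, the law of cosines gives the third side.
c^2 = a^2 + b^2 - 2ab cos(C) generalizes the Pythagorean theorem to non-right triangles.
Here: EF^2 = 256 + 36 - 192*(-1/2) = 388
EF = 2*sqrt(97)

2*sqrt(97)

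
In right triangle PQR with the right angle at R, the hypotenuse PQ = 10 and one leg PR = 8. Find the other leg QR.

Rearranging the Pythagorean theorem to solve for the unknown leg:
leg^2 = hypotenuse^2 - known_leg^2 = 100 - 64 = 36
leg = sqrt(36) = 6.

6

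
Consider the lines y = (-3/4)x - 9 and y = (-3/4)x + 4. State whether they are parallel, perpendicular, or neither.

Slope of line 1: m1 = -3/4
Slope of line 2: m2 = -3/4
Since m1 = m2 = -3/4, the lines are parallel.

Parallel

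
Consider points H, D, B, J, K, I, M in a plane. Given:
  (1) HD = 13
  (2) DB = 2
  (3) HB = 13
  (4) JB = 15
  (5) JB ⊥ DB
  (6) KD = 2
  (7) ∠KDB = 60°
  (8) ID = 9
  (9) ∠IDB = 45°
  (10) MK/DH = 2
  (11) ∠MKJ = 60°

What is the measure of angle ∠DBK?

Step 1: By the law of cosines on triangle BDK: BK² = 2² + 2² − 2·2·2·cos(60°) = 4, so BK = 2.
Step 2: By the inverse law of cosines on triangle DBK: cos(∠DBK) = (2² + 2² − 2²) / (2·2·2) = 4/8 = 0.5, so ∠DBK = 60°.

Therefore, the measure of angle ∠DBK = 60°.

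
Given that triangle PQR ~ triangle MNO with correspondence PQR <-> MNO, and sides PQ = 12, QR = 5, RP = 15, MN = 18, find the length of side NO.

Similar triangles have proportional sides. Setting up the proportion:
MN / PQ = NO / QR
18 / 12 = NO / 5
NO = 5 * 18 / 12 = 15/2.

15/2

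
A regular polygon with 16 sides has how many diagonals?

Total line segments between 16 vertices = C(16,2) = 120.
Subtract the 16 sides: 120 - 16 = 104 diagonals.

104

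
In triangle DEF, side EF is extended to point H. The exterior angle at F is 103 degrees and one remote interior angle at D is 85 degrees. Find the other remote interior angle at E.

The exterior angle theorem states that an exterior angle equals the sum of the two non-adjacent interior angles.
So 103 = 85 + angle E, which gives angle E = 103 - 85 = 18 degrees.

18 degrees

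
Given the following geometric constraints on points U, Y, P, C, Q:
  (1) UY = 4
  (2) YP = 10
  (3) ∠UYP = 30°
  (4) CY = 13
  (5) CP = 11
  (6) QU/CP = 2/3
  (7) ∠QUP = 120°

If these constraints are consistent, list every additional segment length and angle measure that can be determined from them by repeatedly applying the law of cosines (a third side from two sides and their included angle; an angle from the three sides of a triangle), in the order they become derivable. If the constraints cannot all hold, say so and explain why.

The constraints are consistent. Derivable facts, in order:
After 1 step:
- UP ≈ 6.84
- ∠CPY = 76.33°
- ∠CYP = 55.3°
- ∠PCY = 48.37°
After 2 steps:
- PQ ≈ 12.27
- ∠PUY = 132.99°
- ∠UPY = 17.01°
After 3 steps:
- ∠PQU = 28.84°
- ∠QPU = 31.16°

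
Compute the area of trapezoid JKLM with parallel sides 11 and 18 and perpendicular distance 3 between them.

Area = (11 + 18) * 3 / 2 = 87 / 2 = 87/2

87/2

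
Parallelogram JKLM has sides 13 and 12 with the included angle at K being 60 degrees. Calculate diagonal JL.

Law of cosines: d^2 = 13^2 + 12^2 - 2(13)(12)cos(60°) = 157, so d = sqrt(157).

sqrt(157)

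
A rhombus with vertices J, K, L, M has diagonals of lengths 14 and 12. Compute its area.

Area = (14 * 12) / 2 = 168 / 2 = 84

84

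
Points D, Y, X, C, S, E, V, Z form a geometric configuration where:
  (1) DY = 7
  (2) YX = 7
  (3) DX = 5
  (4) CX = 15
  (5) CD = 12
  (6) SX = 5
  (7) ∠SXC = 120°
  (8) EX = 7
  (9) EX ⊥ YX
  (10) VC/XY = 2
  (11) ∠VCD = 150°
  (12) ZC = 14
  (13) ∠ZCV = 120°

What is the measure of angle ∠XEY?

Step 1: By the law of cosines on triangle EXY: EY² = 7² + 7² − 2·7·7·cos(90°) = 98, so EY = 7·√2.
Step 2: By the inverse law of cosines on triangle XEY: cos(∠XEY) = (7² + (7·√2)² − 7²) / (2·7·7·√2) = 98/138.59 = 0.7071, so ∠XEY = 45°.

Therefore, the measure of angle ∠XEY = 45°.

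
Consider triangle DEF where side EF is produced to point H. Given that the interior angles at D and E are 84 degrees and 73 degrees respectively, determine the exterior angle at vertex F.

Exterior angle = 84 + 73 = 157 degrees (exterior angle theorem).

157 degrees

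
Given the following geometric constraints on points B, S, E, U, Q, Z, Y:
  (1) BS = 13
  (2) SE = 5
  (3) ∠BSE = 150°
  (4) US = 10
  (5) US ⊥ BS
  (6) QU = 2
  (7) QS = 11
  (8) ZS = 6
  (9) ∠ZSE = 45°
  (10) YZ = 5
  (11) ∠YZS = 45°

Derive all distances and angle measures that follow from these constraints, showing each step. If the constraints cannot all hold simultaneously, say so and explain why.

The constraints are consistent.

Step 1: From BS = 13, SE = 5, and ∠BSE = 150°, by the law of cosines:
  BE² = BS² + SE² - 2·BS·SE·cos(150°) = 169 + 25 + 112.6 = 306.6
  BE ≈ 17.51

Step 2: From BS = 13, SU = 10, and ∠BSU = 90°, by the law of cosines:
  BU² = BS² + SU² - 2·BS·SU·cos(90°) = 169 + 100 - 0 = 269
  BU ≈ 16.4

Step 3: From SZ = 6, ZY = 5, and ∠SZY = 45°, by the law of cosines:
  SY² = SZ² + ZY² - 2·SZ·ZY·cos(45°) = 36 + 25 - 42.43 = 18.57
  SY ≈ 4.31

Step 4: From ES = 5, SZ = 6, and ∠ESZ = 45°, by the law of cosines:
  EZ² = ES² + SZ² - 2·ES·SZ·cos(45°) = 25 + 36 - 42.43 = 18.57
  EZ ≈ 4.31

Step 5: From SQ = 11, SU = 10, QU = 2, by the inverse law of cosines:
  cos(∠QSU) = (SQ² + SU² - QU²) / (2·SQ·SU)
  ∠QSU = 9.47°

Step 6: From UQ = 2, US = 10, QS = 11, by the inverse law of cosines:
  cos(∠QUS) = (UQ² + US² - QS²) / (2·UQ·US)
  ∠QUS = 115.15°

Step 7: From QS = 11, QU = 2, SU = 10, by the inverse law of cosines:
  cos(∠SQU) = (QS² + QU² - SU²) / (2·QS·QU)
  ∠SQU = 55.38°

Step 8: From BE = 17.51, BS = 13, ES = 5, by the inverse law of cosines:
  cos(∠EBS) = (BE² + BS² - ES²) / (2·BE·BS)
  ∠EBS = 8.21°

Step 9: From BS = 13, BU = 16.4, SU = 10, by the inverse law of cosines:
  cos(∠SBU) = (BS² + BU² - SU²) / (2·BS·BU)
  ∠SBU = 37.57°

Step 10: From SY = 4.31, SZ = 6, YZ = 5, by the inverse law of cosines:
  cos(∠YSZ) = (SY² + SZ² - YZ²) / (2·SY·SZ)
  ∠YSZ = 55.12°

Step 11: From EB = 17.51, ES = 5, BS = 13, by the inverse law of cosines:
  cos(∠BES) = (EB² + ES² - BS²) / (2·EB·ES)
  ∠BES = 21.79°

Step 12: From ES = 5, EZ = 4.31, SZ = 6, by the inverse law of cosines:
  cos(∠SEZ) = (ES² + EZ² - SZ²) / (2·ES·EZ)
  ∠SEZ = 79.88°

Step 13: From UB = 16.4, US = 10, BS = 13, by the inverse law of cosines:
  cos(∠BUS) = (UB² + US² - BS²) / (2·UB·US)
  ∠BUS = 52.43°

Step 14: From ZE = 4.31, ZS = 6, ES = 5, by the inverse law of cosines:
  cos(∠EZS) = (ZE² + ZS² - ES²) / (2·ZE·ZS)
  ∠EZS = 55.12°

Step 15: From YS = 4.31, YZ = 5, SZ = 6, by the inverse law of cosines:
  cos(∠SYZ) = (YS² + YZ² - SZ²) / (2·YS·YZ)
  ∠SYZ = 79.88°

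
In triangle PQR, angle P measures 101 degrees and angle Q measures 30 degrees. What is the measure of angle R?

Let angle R = x. Then 101 + 30 + x = 180.
x = 180 - 131 = 49 degrees.

49 degrees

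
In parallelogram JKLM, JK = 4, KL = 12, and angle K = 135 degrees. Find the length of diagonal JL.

Law of cosines: d^2 = 4^2 + 12^2 - 2(4)(12)cos(135°) = 48*sqrt(2) + 160, so d = 4*sqrt(3*sqrt(2) + 10).

4*sqrt(3*sqrt(2) + 10)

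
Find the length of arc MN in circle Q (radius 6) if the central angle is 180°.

The full circumference is 2πr = 2π(6) = 12*pi.
The arc spans 180° out of 360°, which is a fraction of 1/2.
Arc length = 12*pi × 1/2 = 6*pi.

6*pi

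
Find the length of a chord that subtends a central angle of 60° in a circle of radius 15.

Chord = 2(15) sin(30°) = 15

15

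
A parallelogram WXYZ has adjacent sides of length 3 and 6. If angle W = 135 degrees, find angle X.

Opposite sides of a parallelogram are parallel, so consecutive angles form co-interior angles on a transversal.
Co-interior angles sum to 180°, giving angle X = 180 - 135 = 45 degrees.

45 degrees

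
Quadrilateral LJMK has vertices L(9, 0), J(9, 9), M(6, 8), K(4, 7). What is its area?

Using the Shoelace formula for a quadrilateral (vertices in order):
Area = (1/2)|sum of (x_i * y_(i+1) - x_(i+1) * y_i)|
Terms: (9*9 - 9*0) = 81, (9*8 - 6*9) = 18, (6*7 - 4*8) = 10, (4*0 - 9*7) = -63
Sum = 46
Area = (1/2)(46) = 23

23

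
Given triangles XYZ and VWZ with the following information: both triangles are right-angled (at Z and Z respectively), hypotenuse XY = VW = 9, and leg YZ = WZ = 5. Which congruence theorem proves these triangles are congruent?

The given information matches HL: The hypotenuse and one leg of two right triangles are equal (Hypotenuse-Leg).

HL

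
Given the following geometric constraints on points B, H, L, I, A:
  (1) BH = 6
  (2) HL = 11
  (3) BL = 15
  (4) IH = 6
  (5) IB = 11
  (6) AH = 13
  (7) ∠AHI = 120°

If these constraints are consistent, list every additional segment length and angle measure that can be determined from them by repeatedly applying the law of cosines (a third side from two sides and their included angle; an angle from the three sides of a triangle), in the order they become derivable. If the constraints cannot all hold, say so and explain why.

The constraints are consistent. Derivable facts, in order:
After 1 step:
- IA ≈ 16.82
- ∠BHI = 132.89°
- ∠BHL = 121.01°
- ∠BIH = 23.56°
- ∠BLH = 20.05°
- ∠HBI = 23.56°
- ∠HBL = 38.94°
After 2 steps:
- ∠AIH = 42.01°
- ∠HAI = 17.99°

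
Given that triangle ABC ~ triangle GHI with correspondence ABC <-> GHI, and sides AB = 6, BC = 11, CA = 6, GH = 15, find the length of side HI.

Similar triangles have proportional sides. Setting up the proportion:
GH / AB = HI / BC
15 / 6 = HI / 11
HI = 11 * 15 / 6 = 55/2.

55/2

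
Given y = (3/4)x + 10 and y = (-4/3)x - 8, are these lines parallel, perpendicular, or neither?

Slope of line 1: m1 = 3/4
Slope of line 2: m2 = -4/3
m1 * m2 = (3/4) * (-4/3) = -1 = -1, so the lines are perpendicular.

Perpendicular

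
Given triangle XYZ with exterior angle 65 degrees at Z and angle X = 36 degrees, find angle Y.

By the exterior angle theorem: exterior angle = sum of remote interior angles.
65 = 36 + angle Y
angle Y = 65 - 36 = 29 degrees

29 degrees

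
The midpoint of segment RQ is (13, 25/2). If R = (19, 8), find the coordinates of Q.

Using the midpoint formula: M = ((x1 + x2)/2, (y1 + y2)/2)
We know M = (13, 25/2) and R = (19, 8)
For x: 13 = (19 + x2)/2, so x2 = 2*13 - 19 = 7
For y: 25/2 = (8 + y2)/2, so y2 = 2*25/2 - 8 = 17
Q = (7, 17)

(7, 17)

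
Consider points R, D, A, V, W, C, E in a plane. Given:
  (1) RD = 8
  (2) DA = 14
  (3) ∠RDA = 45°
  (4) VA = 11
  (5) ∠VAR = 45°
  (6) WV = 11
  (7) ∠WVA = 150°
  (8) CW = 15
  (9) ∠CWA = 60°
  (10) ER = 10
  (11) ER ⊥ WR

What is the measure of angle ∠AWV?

Step 1: By the law of cosines on triangle WVA: WA² = 11² + 11² − 2·11·11·cos(150°) = 451.58, so WA ≈ 21.25.
Step 2: By the inverse law of cosines on triangle AWV: cos(∠AWV) = (21.25² + 11² − 11²) / (2·21.25·11) = 451.58/467.51 = 0.9659, so ∠AWV = 15°.

Therefore, the measure of angle ∠AWV = 15°.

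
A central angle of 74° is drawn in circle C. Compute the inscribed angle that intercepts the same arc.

Inscribed angle = 74° / 2 = 37° (inscribed angle theorem).

37°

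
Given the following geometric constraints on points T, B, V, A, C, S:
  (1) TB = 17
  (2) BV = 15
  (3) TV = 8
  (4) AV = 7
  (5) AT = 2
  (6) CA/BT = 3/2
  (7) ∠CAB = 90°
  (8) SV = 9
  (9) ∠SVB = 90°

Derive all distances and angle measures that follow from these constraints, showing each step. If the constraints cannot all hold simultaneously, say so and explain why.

The constraints are consistent.

From the given relations:
  CA = 3/2·BT = 3/2·17 ≈ 25.5

Step 1: From BV = 15, VS = 9, and ∠BVS = 90°, by the law of cosines:
  BS² = BV² + VS² - 2·BV·VS·cos(90°) = 225 + 81 - 0 = 306
  BS = 3·√34

Step 2: From TA = 2, TV = 8, AV = 7, by the inverse law of cosines:
  cos(∠ATV) = (TA² + TV² - AV²) / (2·TA·TV)
  ∠ATV = 53.58°

Step 3: From TB = 17, TV = 8, BV = 15, by the inverse law of cosines:
  cos(∠BTV) = (TB² + TV² - BV²) / (2·TB·TV)
  ∠BTV = 61.93°

Step 4: From BT = 17, BV = 15, TV = 8, by the inverse law of cosines:
  cos(∠TBV) = (BT² + BV² - TV²) / (2·BT·BV)
  ∠TBV = 28.07°

Step 5: From VA = 7, VT = 8, AT = 2, by the inverse law of cosines:
  cos(∠AVT) = (VA² + VT² - AT²) / (2·VA·VT)
  ∠AVT = 13.29°

Step 6: From VB = 15, VT = 8, BT = 17, by the inverse law of cosines:
  cos(∠BVT) = (VB² + VT² - BT²) / (2·VB·VT)
  ∠BVT = 90°

Step 7: From AT = 2, AV = 7, TV = 8, by the inverse law of cosines:
  cos(∠TAV) = (AT² + AV² - TV²) / (2·AT·AV)
  ∠TAV = 113.13°

Step 8: From BS = 3·√34, BV = 15, SV = 9, by the inverse law of cosines:
  cos(∠SBV) = (BS² + BV² - SV²) / (2·BS·BV)
  ∠SBV = 30.96°

Step 9: From SB = 3·√34, SV = 9, BV = 15, by the inverse law of cosines:
  cos(∠BSV) = (SB² + SV² - BV²) / (2·SB·SV)
  ∠BSV = 59.04°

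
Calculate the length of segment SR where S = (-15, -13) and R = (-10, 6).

The horizontal distance is |-10 - -15| = 5 and the vertical distance is |6 - -13| = 19.
By the Pythagorean theorem, d = sqrt(5^2 + 19^2) = sqrt(386).

sqrt(386)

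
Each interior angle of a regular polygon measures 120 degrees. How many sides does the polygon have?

Exterior angle = 180 - 120 = 60. n = 360 / 60 = 6.

6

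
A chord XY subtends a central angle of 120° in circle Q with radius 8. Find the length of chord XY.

Chord length = 2r sin(θ/2)
= 2 × 8 × sin(120°/2)
= 2 × 8 × sin(60°)
= 8*sqrt(3)

8*sqrt(3)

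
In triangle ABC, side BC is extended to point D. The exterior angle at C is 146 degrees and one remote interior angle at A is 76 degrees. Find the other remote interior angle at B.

The exterior angle theorem states that an exterior angle equals the sum of the two non-adjacent interior angles.
So 146 = 76 + angle B, which gives angle B = 146 - 76 = 70 degrees.

70 degrees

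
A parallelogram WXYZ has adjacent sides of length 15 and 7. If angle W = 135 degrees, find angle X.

Consecutive angles are supplementary: angle X = 180 - 135 = 45 degrees.

45 degrees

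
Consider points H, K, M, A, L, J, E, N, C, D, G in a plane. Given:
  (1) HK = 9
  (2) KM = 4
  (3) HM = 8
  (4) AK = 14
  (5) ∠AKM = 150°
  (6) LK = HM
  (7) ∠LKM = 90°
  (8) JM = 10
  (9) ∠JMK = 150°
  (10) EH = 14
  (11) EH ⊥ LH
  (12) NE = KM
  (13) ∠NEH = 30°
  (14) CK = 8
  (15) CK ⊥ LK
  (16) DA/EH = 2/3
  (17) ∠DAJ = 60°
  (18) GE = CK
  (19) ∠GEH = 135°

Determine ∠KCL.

From the given relations: LK = HM = 8.
Step 1: By the law of cosines on triangle CKL: CL² = 8² + 8² − 2·8·8·cos(90°) = 128, so CL = 8·√2.
Step 2: By the inverse law of cosines on triangle KCL: cos(∠KCL) = (8² + (8·√2)² − 8²) / (2·8·8·√2) = 128/181.02 = 0.7071, so ∠KCL = 45°.

Therefore, the measure of angle ∠KCL = 45°.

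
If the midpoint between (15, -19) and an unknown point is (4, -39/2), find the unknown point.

Using the midpoint formula: M = ((x1 + x2)/2, (y1 + y2)/2)
We know M = (4, -39/2) and R = (15, -19)
For x: 4 = (15 + x2)/2, so x2 = 2*4 - 15 = -7
For y: -39/2 = (-19 + y2)/2, so y2 = 2*-39/2 - -19 = -20
S = (-7, -20)

(-7, -20)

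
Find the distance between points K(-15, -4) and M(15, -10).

d = sqrt((15 - -15)^2 + (-10 - -4)^2)
d = sqrt(30^2 + -6^2)
d = sqrt(900 + 36)
d = sqrt(936) = 6*sqrt(26)

6*sqrt(26)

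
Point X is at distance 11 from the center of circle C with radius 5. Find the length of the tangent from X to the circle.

The tangent, radius, and line from the external point to the center form a right triangle.
The right angle is where the tangent meets the radius.
By the Pythagorean theorem: tangent² + 5² = 11²
tangent² = 121 - 25 = 96
tangent = 4*sqrt(6)

4*sqrt(6)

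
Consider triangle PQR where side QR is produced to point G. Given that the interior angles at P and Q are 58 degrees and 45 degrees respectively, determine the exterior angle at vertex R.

By the exterior angle theorem, an exterior angle of a triangle equals the sum of the two remote interior angles.
Exterior angle = angle P + angle Q
Exterior angle = 58 + 45 = 103 degrees

103 degrees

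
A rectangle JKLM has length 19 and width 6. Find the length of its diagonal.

d = sqrt(19^2 + 6^2) = sqrt(397)

sqrt(397)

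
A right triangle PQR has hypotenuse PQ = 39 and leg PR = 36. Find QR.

By the Pythagorean theorem: QR^2 = PQ^2 - PR^2
QR^2 = 39^2 - 36^2 = 1521 - 1296 = 225
QR = sqrt(225) = 15

15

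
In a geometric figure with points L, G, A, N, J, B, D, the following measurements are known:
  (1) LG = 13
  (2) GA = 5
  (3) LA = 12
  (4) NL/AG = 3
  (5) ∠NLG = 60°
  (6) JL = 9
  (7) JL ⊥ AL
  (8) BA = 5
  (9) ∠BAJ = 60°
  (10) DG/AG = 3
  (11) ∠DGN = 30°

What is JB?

Step 1: By the law of cosines on triangle JLA: JA² = 9² + 12² − 2·9·12·cos(90°) = 225, so JA = 15.
Step 2: By the law of cosines on triangle JAB: JB² = 15² + 5² − 2·15·5·cos(60°) = 175, so JB = 5·√7.

Therefore, the length of JB = 5·√7.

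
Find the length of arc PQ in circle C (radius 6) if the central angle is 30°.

The full circumference is 2πr = 2π(6) = 12*pi.
The arc spans 30° out of 360°, which is a fraction of 1/12.
Arc length = 12*pi × 1/12 = pi.

pi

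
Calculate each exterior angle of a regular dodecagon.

Each exterior angle of a regular n-gon is 360 / n.
For n = 12: 360 / 12 = 30 degrees.

30 degrees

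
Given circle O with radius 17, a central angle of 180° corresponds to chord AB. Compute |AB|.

Drop a perpendicular from the center to the chord, bisecting both the chord and the central angle.
Each half-chord = r sin(θ/2) = 17 sin(90°).
The full chord = 2 × 17 × sin(90°) = 34.

34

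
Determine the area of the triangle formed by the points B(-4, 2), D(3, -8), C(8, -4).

The Shoelace formula computes the area from vertex coordinates by summing cross products.
For vertices (-4,2), (3,-8), (8,-4):
Signed sum = -4*-8 - 3*2 + 3*-4 - 8*-8 + 8*2 - -4*-4
= 26 + 52 + 0 = 78
Area = (1/2)|78| = 39.

39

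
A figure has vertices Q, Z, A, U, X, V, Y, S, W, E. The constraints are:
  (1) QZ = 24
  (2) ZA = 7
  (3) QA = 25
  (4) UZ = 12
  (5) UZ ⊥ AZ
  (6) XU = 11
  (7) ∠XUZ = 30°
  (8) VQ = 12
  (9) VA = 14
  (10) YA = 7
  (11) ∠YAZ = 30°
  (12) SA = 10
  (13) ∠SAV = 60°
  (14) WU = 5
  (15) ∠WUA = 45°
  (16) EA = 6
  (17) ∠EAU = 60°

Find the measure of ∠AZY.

Step 1: By the law of cosines on triangle ZAY: ZY² = 7² + 7² − 2·7·7·cos(30°) = 13.13, so ZY ≈ 3.62.
Step 2: By the inverse law of cosines on triangle AZY: cos(∠AZY) = (7² + 3.62² − 7²) / (2·7·3.62) = 13.13/50.73 = 0.2588, so ∠AZY = 75°.

Therefore, the measure of angle ∠AZY = 75°.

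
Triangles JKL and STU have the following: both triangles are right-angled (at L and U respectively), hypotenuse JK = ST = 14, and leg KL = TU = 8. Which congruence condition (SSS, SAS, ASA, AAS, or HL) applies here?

The given information matches HL: The hypotenuse and one leg of two right triangles are equal (Hypotenuse-Leg).

HL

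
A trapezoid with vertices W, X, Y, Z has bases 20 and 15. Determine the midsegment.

midsegment = (20 + 15) / 2 = 35 / 2 = 35/2

35/2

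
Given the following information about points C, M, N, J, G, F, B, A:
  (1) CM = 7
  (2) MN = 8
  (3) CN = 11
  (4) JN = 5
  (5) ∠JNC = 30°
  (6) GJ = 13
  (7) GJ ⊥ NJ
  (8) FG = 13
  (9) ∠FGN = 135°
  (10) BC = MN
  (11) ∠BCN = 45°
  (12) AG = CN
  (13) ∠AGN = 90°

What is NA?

From the given relations: AG = CN = 11.
Step 1: By the law of cosines on triangle GJN: GN² = 13² + 5² − 2·13·5·cos(90°) = 194, so GN = √194.
Step 2: By the law of cosines on triangle NGA: NA² = √194² + 11² − 2·√194·11·cos(90°) = 315, so NA = 3·√35.

Therefore, the length of NA = 3·√35.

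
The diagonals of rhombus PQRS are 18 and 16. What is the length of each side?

In a rhombus, the diagonals bisect each other perpendicularly, creating four congruent right triangles.
Each triangle has legs 9 (half of 18) and 8 (half of 16).
The hypotenuse of each right triangle is a side of the rhombus:
side = sqrt(9^2 + 8^2) = sqrt(145)

sqrt(145)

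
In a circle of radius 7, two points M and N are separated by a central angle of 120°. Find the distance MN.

Chord = 2(7) sin(60°) = 7*sqrt(3)

7*sqrt(3)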